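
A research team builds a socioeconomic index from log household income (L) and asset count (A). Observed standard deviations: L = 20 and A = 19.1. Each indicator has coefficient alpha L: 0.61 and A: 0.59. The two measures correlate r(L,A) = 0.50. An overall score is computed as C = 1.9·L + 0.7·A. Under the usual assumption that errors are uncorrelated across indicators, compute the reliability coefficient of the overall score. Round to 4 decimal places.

Var(C) = 1.9²·20² + 0.7²·19.1² + 2·[1.33·20·19.1·0.50] = 1622.76 + 508.06 = 2130.82.
With uncorrelated errors the cross-covariances are all true-score covariance, so they carry over unchanged; only the diagonal terms shrink to ρᵢσᵢ².
True-score variance = [1.9²·20²·0.61 + 0.7²·19.1²·0.59] + 508.06 = 986.307 + 508.06 = 1494.37.
Reliability = 1494.37 / 2130.82 = 0.7013.

0.7013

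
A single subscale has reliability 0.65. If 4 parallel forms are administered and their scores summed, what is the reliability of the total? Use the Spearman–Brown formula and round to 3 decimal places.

0.881

ρ_k = kρ / (1 + (k−1)ρ) = 4·0.65 / (1 + 3·0.65) = 2.600 / 2.950 = 0.881.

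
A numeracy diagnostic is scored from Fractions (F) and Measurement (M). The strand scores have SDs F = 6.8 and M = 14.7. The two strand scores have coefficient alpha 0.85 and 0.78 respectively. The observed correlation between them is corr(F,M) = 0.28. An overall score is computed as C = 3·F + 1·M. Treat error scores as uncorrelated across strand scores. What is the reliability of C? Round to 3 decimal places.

0.863

Var(C) = 3²·6.8² + 14.7² + 2·[3·6.8·14.7·0.28] = 632.25 + 167.933 = 800.183.
With uncorrelated errors the cross-covariances are all true-score covariance, so they carry over unchanged; only the diagonal terms shrink to ρᵢσᵢ².
True-score variance = [3²·6.8²·0.85 + 14.7²·0.78] + 167.933 = 522.286 + 167.933 = 690.219.
Reliability = 690.219 / 800.183 = 0.863.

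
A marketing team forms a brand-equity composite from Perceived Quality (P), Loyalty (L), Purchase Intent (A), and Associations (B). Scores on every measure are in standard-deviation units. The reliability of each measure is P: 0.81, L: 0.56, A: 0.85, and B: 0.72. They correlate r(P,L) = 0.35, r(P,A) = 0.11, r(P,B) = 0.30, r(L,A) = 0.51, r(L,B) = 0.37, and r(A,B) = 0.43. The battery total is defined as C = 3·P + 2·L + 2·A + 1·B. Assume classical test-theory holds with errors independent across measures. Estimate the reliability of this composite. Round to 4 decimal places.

Var(C) = 3² + 2² + 2² + 1 + 2·[6·0.35 + 6·0.11 + 3·0.30 + 4·0.51 + 2·0.37 + 2·0.43] = 18 + 14.6 = 32.6.
Under uncorrelated errors the observed covariances equal the true-score covariances, so only the own-variance terms attenuate.
True-score variance = [3²·0.81 + 2²·0.56 + 2²·0.85 + 0.72] + 14.6 = 13.65 + 14.6 = 28.25.
Reliability = 28.25 / 32.6 = 0.8666.

0.8666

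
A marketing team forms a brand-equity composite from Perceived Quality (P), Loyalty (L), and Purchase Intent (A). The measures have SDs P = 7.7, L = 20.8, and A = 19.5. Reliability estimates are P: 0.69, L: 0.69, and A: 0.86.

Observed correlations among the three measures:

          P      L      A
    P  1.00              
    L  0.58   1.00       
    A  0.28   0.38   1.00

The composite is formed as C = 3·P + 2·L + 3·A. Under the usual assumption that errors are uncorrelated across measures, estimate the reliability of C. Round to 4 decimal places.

0.8745

Var(C) = 3²·7.7² + 2²·20.8² + 3²·19.5² + 2·[6·7.7·20.8·0.58 + 9·7.7·19.5·0.28 + 6·20.8·19.5·0.38] = 5686.42 + 3721.01 = 9407.43.
Because errors are independent across components, Cov(Tᵢ,Tⱼ) = Cov(Xᵢ,Xⱼ); the off-diagonal part of the true-score variance is the same as above.
True-score variance = [3²·7.7²·0.69 + 2²·20.8²·0.69 + 3²·19.5²·0.86] + 3721.01 = 4505.41 + 3721.01 = 8226.42.
Reliability = 8226.42 / 9407.43 = 0.8745.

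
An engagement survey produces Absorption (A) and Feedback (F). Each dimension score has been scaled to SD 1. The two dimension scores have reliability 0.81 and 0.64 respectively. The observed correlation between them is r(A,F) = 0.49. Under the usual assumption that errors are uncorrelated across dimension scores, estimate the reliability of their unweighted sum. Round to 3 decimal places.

Var(A+F) = 2 + 2·[0.49] = 2 + 0.98 = 2.98.
With uncorrelated errors the cross-covariances are all true-score covariance, so they carry over unchanged; only the diagonal terms shrink to ρᵢσᵢ².
True-score variance = [0.81 + 0.64] + 0.98 = 1.45 + 0.98 = 2.43.
Reliability = 2.43 / 2.98 = 0.815.

0.815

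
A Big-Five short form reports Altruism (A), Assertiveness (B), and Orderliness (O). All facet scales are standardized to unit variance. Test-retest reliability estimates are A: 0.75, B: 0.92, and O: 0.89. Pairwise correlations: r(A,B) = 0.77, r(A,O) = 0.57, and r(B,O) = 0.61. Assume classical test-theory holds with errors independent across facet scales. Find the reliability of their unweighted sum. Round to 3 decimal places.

0.936

Var(A+B+O) = 3 + 2·[0.77 + 0.57 + 0.61] = 3 + 3.9 = 6.9.
With uncorrelated errors the cross-covariances are all true-score covariance, so they carry over unchanged; only the diagonal terms shrink to ρᵢσᵢ².
True-score variance = [0.75 + 0.92 + 0.89] + 3.9 = 2.56 + 3.9 = 6.46.
Reliability = 6.46 / 6.9 = 0.936.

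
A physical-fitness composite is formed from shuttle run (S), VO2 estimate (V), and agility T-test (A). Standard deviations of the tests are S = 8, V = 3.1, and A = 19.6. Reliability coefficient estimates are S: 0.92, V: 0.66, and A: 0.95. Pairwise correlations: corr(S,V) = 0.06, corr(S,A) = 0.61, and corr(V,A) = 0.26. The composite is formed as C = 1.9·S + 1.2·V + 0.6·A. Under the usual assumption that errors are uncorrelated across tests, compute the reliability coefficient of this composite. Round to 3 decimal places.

Var(C) = 1.9²·8² + 1.2²·3.1² + 0.6²·19.6² + 2·[2.28·8·3.1·0.06 + 1.14·8·19.6·0.61 + 0.72·3.1·19.6·0.26] = 383.176 + 247.611 = 630.787.
Under uncorrelated errors the observed covariances equal the true-score covariances, so only the own-variance terms attenuate.
True-score variance = [1.9²·8²·0.92 + 1.2²·3.1²·0.66 + 0.6²·19.6²·0.95] + 247.611 = 353.073 + 247.611 = 600.684.
Reliability = 600.684 / 630.787 = 0.952.

0.952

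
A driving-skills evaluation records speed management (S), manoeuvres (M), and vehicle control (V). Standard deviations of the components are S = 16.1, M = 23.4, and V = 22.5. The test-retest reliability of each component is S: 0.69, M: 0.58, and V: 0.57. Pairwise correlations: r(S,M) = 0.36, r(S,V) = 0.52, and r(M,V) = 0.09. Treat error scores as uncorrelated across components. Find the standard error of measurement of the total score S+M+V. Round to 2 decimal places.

Var(total) = 1313.02 + 742.763 = 2055.78.
True-score variance = 785.002 + 742.763 = 1527.76, so reliability = 0.7432.
Error variance = 2055.78 − 1527.76 = 528.018; SEM = √528.018 = 22.98.

22.98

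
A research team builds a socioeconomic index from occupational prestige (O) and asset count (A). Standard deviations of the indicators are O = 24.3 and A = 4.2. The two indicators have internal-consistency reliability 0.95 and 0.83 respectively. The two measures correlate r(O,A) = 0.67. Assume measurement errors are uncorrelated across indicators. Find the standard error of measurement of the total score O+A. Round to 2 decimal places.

5.70

Var(total) = 608.13 + 136.76 = 744.89.
True-score variance = 575.607 + 136.76 = 712.367, so reliability = 0.9563.
Error variance = 744.89 − 712.367 = 32.5233; SEM = √32.5233 = 5.70.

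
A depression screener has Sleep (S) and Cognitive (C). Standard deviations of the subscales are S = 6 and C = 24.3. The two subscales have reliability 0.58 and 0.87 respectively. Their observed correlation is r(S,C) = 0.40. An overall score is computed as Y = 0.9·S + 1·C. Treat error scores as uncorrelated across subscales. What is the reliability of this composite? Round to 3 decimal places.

Var(Y) = 0.9²·6² + 24.3² + 2·[0.9·6·24.3·0.40] = 619.65 + 104.976 = 724.626.
Because errors are independent across components, Cov(Tᵢ,Tⱼ) = Cov(Xᵢ,Xⱼ); the off-diagonal part of the true-score variance is the same as above.
True-score variance = [0.9²·6²·0.58 + 24.3²·0.87] + 104.976 = 530.639 + 104.976 = 635.615.
Reliability = 635.615 / 724.626 = 0.877.

0.877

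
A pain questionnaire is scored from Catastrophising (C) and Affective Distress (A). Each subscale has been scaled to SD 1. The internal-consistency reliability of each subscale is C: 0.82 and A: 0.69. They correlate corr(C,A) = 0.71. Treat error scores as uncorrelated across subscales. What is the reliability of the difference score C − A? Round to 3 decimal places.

Var(C−A) = 1 + 1 − 2·0.71 = 2 − 1.42 = 0.58.
Under uncorrelated errors the observed covariances equal the true-score covariances, so only the own-variance terms attenuate.
True-score variance = [0.82 + 0.69] − 1.42 = 1.51 − 1.42 = 0.09.
Reliability = 0.09 / 0.58 = 0.155.

0.155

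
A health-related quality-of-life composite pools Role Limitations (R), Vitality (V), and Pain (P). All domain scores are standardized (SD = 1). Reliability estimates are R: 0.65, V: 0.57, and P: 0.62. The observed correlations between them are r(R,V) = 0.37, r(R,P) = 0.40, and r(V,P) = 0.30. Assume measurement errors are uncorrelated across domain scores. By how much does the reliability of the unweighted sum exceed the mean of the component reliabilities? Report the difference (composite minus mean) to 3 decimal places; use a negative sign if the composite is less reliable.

Var(sum) = 3 + 2.14 = 5.14; true-score variance = 1.84 + 2.14 = 3.98; composite reliability = 0.7743.
Mean component reliability = 0.6133.
Difference = 0.7743 − 0.6133 = 0.161.

0.161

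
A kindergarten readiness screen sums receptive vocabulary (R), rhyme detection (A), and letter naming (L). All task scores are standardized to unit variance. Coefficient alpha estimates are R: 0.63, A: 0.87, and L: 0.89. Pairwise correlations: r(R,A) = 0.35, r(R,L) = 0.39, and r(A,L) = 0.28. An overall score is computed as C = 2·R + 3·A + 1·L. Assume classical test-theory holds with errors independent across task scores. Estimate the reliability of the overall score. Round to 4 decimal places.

Var(C) = 2² + 3² + 1 + 2·[6·0.35 + 2·0.39 + 3·0.28] = 14 + 7.44 = 21.44.
Under uncorrelated errors the observed covariances equal the true-score covariances, so only the own-variance terms attenuate.
True-score variance = [2²·0.63 + 3²·0.87 + 0.89] + 7.44 = 11.24 + 7.44 = 18.68.
Reliability = 18.68 / 21.44 = 0.8713.

0.8713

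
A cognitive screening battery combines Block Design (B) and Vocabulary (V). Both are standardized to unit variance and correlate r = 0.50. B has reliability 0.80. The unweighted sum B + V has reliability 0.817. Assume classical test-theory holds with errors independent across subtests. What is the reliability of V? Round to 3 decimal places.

Var(B+V) = 2 + 2·0.50 = 3.000.
True-score variance = ρ_B + ρ_V + 2·0.50, so 0.817 = (0.80 + ρ_V + 1.00) / 3.000.
ρ_V = 0.817·3.000 − 0.80 − 1.00 = 0.651.

0.651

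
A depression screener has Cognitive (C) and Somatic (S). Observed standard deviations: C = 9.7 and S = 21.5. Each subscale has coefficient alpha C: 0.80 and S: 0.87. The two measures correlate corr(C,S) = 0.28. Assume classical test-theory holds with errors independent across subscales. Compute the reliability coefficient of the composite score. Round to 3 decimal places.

Var(C+S) = 9.7² + 21.5² + 2·[9.7·21.5·0.28] = 556.34 + 116.788 = 673.128.
Under uncorrelated errors the observed covariances equal the true-score covariances, so only the own-variance terms attenuate.
True-score variance = [9.7²·0.80 + 21.5²·0.87] + 116.788 = 477.429 + 116.788 = 594.217.
Reliability = 594.217 / 673.128 = 0.883.

0.883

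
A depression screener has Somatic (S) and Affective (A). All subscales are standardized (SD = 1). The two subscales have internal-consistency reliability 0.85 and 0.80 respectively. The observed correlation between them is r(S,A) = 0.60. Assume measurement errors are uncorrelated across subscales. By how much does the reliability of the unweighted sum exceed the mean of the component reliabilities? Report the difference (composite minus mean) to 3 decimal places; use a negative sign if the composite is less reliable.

Var(sum) = 2 + 1.2 = 3.2; true-score variance = 1.65 + 1.2 = 2.85; composite reliability = 0.8906.
Mean component reliability = 0.8250.
Difference = 0.8906 − 0.8250 = 0.066.

0.066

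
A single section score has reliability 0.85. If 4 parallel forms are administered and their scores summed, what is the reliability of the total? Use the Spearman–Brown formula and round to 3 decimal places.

ρ_k = kρ / (1 + (k−1)ρ) = 4·0.85 / (1 + 3·0.85) = 3.400 / 3.550 = 0.958.

0.958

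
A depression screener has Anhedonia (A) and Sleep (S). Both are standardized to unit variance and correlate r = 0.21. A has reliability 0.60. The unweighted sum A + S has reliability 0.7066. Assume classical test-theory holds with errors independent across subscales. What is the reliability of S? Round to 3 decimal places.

Var(A+S) = 2 + 2·0.21 = 2.420.
True-score variance = ρ_A + ρ_S + 2·0.21, so 0.7066 = (0.60 + ρ_S + 0.42) / 2.420.
ρ_S = 0.7066·2.420 − 0.60 − 0.42 = 0.690.

0.690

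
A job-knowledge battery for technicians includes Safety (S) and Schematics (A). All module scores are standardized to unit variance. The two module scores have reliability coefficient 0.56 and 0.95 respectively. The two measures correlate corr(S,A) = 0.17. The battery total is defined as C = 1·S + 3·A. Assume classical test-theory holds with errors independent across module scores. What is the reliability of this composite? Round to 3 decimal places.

Var(C) = 1 + 3² + 2·[3·0.17] = 10 + 1.02 = 11.02.
Because errors are independent across components, Cov(Tᵢ,Tⱼ) = Cov(Xᵢ,Xⱼ); the off-diagonal part of the true-score variance is the same as above.
True-score variance = [0.56 + 3²·0.95] + 1.02 = 9.11 + 1.02 = 10.13.
Reliability = 10.13 / 11.02 = 0.919.

0.919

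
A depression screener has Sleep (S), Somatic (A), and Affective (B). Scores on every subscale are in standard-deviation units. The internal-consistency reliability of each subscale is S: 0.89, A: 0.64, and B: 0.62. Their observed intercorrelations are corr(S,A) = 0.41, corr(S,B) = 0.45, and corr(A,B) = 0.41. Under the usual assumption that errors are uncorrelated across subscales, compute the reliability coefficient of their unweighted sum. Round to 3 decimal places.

Var(S+A+B) = 3 + 2·[0.41 + 0.45 + 0.41] = 3 + 2.54 = 5.54.
Because errors are independent across components, Cov(Tᵢ,Tⱼ) = Cov(Xᵢ,Xⱼ); the off-diagonal part of the true-score variance is the same as above.
True-score variance = [0.89 + 0.64 + 0.62] + 2.54 = 2.15 + 2.54 = 4.69.
Reliability = 4.69 / 5.54 = 0.847.

0.847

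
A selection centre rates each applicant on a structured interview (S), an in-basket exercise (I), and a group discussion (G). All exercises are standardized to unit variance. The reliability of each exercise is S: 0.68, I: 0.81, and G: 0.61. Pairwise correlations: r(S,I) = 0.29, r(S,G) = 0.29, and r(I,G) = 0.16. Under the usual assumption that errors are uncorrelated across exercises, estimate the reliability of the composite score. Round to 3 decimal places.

0.799

Var(S+I+G) = 3 + 2·[0.29 + 0.29 + 0.16] = 3 + 1.48 = 4.48.
With uncorrelated errors the cross-covariances are all true-score covariance, so they carry over unchanged; only the diagonal terms shrink to ρᵢσᵢ².
True-score variance = [0.68 + 0.81 + 0.61] + 1.48 = 2.1 + 1.48 = 3.58.
Reliability = 3.58 / 4.48 = 0.799.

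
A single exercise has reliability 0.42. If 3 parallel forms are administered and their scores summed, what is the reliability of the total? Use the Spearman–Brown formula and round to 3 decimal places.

0.685

ρ_k = kρ / (1 + (k−1)ρ) = 3·0.42 / (1 + 2·0.42) = 1.260 / 1.840 = 0.685.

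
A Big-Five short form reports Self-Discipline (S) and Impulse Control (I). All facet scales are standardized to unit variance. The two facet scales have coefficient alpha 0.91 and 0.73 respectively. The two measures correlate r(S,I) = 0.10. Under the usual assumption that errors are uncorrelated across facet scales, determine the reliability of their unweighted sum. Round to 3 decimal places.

0.836

Var(S+I) = 2 + 2·[0.10] = 2 + 0.2 = 2.2.
Under uncorrelated errors the observed covariances equal the true-score covariances, so only the own-variance terms attenuate.
True-score variance = [0.91 + 0.73] + 0.2 = 1.64 + 0.2 = 1.84.
Reliability = 1.84 / 2.2 = 0.836.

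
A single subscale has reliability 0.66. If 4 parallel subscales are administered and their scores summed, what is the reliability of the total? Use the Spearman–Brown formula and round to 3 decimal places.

ρ_k = kρ / (1 + (k−1)ρ) = 4·0.66 / (1 + 3·0.66) = 2.640 / 2.980 = 0.886.

0.886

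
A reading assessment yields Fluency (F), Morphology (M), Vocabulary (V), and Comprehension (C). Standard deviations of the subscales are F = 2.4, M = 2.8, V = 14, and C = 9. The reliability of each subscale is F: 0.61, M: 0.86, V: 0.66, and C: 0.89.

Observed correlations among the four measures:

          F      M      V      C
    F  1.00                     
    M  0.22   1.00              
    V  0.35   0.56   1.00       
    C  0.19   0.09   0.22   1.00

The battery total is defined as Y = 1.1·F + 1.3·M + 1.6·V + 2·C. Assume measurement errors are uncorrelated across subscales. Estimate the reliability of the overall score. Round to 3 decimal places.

Var(Y) = 1.1²·2.4² + 1.3²·2.8² + 1.6²·14² + 2²·9² + 2·[1.43·2.4·2.8·0.22 + 1.76·2.4·14·0.35 + 2.2·2.4·9·0.19 + 2.08·2.8·14·0.56 + 2.6·2.8·9·0.09 + 3.2·14·9·0.22] = 845.979 + 344.203 = 1190.18.
With uncorrelated errors the cross-covariances are all true-score covariance, so they carry over unchanged; only the diagonal terms shrink to ρᵢσᵢ².
True-score variance = [1.1²·2.4²·0.61 + 1.3²·2.8²·0.86 + 1.6²·14²·0.66 + 2²·9²·0.89] + 344.203 = 635.168 + 344.203 = 979.371.
Reliability = 979.371 / 1190.18 = 0.823.

0.823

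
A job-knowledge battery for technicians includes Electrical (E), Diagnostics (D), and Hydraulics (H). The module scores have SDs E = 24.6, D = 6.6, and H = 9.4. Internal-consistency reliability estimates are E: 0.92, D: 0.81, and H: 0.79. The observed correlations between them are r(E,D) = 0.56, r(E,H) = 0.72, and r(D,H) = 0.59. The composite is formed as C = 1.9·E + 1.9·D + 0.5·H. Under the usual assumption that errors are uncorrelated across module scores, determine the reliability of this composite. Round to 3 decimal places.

0.939

Var(C) = 1.9²·24.6² + 1.9²·6.6² + 0.5²·9.4² + 2·[3.61·24.6·6.6·0.56 + 0.95·24.6·9.4·0.72 + 0.95·6.6·9.4·0.59] = 2363.97 + 1042.34 = 3406.31.
Under uncorrelated errors the observed covariances equal the true-score covariances, so only the own-variance terms attenuate.
True-score variance = [1.9²·24.6²·0.92 + 1.9²·6.6²·0.81 + 0.5²·9.4²·0.79] + 1042.34 = 2154.68 + 1042.34 = 3197.02.
Reliability = 3197.02 / 3406.31 = 0.939.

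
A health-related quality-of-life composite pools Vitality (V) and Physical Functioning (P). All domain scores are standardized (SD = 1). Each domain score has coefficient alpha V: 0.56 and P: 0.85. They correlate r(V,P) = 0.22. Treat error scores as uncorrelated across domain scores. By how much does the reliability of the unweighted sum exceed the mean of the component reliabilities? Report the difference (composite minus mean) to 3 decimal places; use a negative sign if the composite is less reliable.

0.053

Var(sum) = 2 + 0.44 = 2.44; true-score variance = 1.41 + 0.44 = 1.85; composite reliability = 0.7582.
Mean component reliability = 0.7050.
Difference = 0.7582 − 0.7050 = 0.053.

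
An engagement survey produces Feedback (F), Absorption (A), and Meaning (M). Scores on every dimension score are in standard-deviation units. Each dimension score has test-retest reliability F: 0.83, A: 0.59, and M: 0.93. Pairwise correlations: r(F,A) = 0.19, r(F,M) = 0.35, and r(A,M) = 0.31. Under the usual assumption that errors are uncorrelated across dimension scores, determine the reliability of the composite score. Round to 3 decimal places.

0.862

Var(F+A+M) = 3 + 2·[0.19 + 0.35 + 0.31] = 3 + 1.7 = 4.7.
Under uncorrelated errors the observed covariances equal the true-score covariances, so only the own-variance terms attenuate.
True-score variance = [0.83 + 0.59 + 0.93] + 1.7 = 2.35 + 1.7 = 4.05.
Reliability = 4.05 / 4.7 = 0.862.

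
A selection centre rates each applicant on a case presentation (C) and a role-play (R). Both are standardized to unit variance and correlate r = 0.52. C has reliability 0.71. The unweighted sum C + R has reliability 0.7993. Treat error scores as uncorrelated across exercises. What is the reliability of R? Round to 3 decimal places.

Var(C+R) = 2 + 2·0.52 = 3.040.
True-score variance = ρ_C + ρ_R + 2·0.52, so 0.7993 = (0.71 + ρ_R + 1.04) / 3.040.
ρ_R = 0.7993·3.040 − 0.71 − 1.04 = 0.680.

0.680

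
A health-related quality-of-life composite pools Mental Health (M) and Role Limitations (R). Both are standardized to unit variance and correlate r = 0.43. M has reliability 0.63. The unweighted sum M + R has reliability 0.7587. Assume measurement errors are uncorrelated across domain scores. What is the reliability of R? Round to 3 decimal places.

Var(M+R) = 2 + 2·0.43 = 2.860.
True-score variance = ρ_M + ρ_R + 2·0.43, so 0.7587 = (0.63 + ρ_R + 0.86) / 2.860.
ρ_R = 0.7587·2.860 − 0.63 − 0.86 = 0.680.

0.680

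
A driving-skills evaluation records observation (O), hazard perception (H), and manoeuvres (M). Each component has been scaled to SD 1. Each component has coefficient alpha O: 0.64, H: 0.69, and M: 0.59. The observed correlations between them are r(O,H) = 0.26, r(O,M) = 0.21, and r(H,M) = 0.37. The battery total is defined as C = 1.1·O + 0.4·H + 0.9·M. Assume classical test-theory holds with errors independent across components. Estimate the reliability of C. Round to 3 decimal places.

0.736

Var(C) = 1.1² + 0.4² + 0.9² + 2·[0.44·0.26 + 0.99·0.21 + 0.36·0.37] = 2.18 + 0.911 = 3.091.
Under uncorrelated errors the observed covariances equal the true-score covariances, so only the own-variance terms attenuate.
True-score variance = [1.1²·0.64 + 0.4²·0.69 + 0.9²·0.59] + 0.911 = 1.3627 + 0.911 = 2.2737.
Reliability = 2.2737 / 3.091 = 0.736.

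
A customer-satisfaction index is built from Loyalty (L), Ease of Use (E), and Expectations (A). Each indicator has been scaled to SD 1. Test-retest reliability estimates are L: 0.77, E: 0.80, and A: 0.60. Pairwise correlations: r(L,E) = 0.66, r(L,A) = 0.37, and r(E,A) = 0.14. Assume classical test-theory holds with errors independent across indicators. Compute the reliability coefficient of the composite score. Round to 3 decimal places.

0.845

Var(L+E+A) = 3 + 2·[0.66 + 0.37 + 0.14] = 3 + 2.34 = 5.34.
With uncorrelated errors the cross-covariances are all true-score covariance, so they carry over unchanged; only the diagonal terms shrink to ρᵢσᵢ².
True-score variance = [0.77 + 0.80 + 0.60] + 2.34 = 2.17 + 2.34 = 4.51.
Reliability = 4.51 / 5.34 = 0.845.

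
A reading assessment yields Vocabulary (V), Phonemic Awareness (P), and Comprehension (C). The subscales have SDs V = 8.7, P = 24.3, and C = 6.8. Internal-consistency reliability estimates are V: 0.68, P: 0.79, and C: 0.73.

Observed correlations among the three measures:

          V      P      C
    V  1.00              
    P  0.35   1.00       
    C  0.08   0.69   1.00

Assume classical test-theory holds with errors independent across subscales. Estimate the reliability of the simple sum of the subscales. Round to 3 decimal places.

0.854

Var(V+P+C) = 8.7² + 24.3² + 6.8² + 2·[8.7·24.3·0.35 + 8.7·6.8·0.08 + 24.3·6.8·0.69] = 712.42 + 385.484 = 1097.9.
Because errors are independent across components, Cov(Tᵢ,Tⱼ) = Cov(Xᵢ,Xⱼ); the off-diagonal part of the true-score variance is the same as above.
True-score variance = [8.7²·0.68 + 24.3²·0.79 + 6.8²·0.73] + 385.484 = 551.712 + 385.484 = 937.195.
Reliability = 937.195 / 1097.9 = 0.854.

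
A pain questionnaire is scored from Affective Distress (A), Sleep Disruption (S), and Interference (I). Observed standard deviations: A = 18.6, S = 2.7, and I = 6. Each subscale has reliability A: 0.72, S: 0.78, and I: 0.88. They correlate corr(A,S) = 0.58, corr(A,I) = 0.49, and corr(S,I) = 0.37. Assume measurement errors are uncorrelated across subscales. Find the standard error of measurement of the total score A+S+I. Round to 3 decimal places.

10.139

Var(total) = 389.25 + 179.611 = 568.861.
True-score variance = 286.457 + 179.611 = 466.069, so reliability = 0.8193.
Error variance = 568.861 − 466.069 = 102.793; SEM = √102.793 = 10.139.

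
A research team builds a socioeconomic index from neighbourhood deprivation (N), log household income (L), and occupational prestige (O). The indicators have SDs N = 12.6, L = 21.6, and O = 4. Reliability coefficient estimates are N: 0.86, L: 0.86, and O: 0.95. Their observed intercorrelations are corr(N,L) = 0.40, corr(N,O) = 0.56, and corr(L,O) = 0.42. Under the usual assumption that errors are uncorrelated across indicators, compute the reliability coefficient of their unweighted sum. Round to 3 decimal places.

Var(N+L+O) = 12.6² + 21.6² + 4² + 2·[12.6·21.6·0.40 + 12.6·4·0.56 + 21.6·4·0.42] = 641.32 + 346.752 = 988.072.
Because errors are independent across components, Cov(Tᵢ,Tⱼ) = Cov(Xᵢ,Xⱼ); the off-diagonal part of the true-score variance is the same as above.
True-score variance = [12.6²·0.86 + 21.6²·0.86 + 4²·0.95] + 346.752 = 552.975 + 346.752 = 899.727.
Reliability = 899.727 / 988.072 = 0.911.

0.911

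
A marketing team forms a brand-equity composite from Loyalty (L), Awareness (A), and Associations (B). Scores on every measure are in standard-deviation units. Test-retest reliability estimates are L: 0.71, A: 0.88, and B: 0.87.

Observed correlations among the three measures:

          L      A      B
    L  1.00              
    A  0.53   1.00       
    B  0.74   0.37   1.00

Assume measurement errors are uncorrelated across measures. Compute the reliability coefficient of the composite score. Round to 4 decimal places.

Var(L+A+B) = 3 + 2·[0.53 + 0.74 + 0.37] = 3 + 3.28 = 6.28.
With uncorrelated errors the cross-covariances are all true-score covariance, so they carry over unchanged; only the diagonal terms shrink to ρᵢσᵢ².
True-score variance = [0.71 + 0.88 + 0.87] + 3.28 = 2.46 + 3.28 = 5.74.
Reliability = 5.74 / 6.28 = 0.9140.

0.9140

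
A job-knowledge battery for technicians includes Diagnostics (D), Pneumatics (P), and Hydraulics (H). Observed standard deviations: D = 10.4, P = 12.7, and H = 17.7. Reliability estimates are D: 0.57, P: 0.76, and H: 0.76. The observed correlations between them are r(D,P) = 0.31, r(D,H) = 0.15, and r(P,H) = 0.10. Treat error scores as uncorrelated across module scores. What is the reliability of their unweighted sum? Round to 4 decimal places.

Var(D+P+H) = 10.4² + 12.7² + 17.7² + 2·[10.4·12.7·0.31 + 10.4·17.7·0.15 + 12.7·17.7·0.10] = 582.74 + 182.072 = 764.812.
Because errors are independent across components, Cov(Tᵢ,Tⱼ) = Cov(Xᵢ,Xⱼ); the off-diagonal part of the true-score variance is the same as above.
True-score variance = [10.4²·0.57 + 12.7²·0.76 + 17.7²·0.76] + 182.072 = 422.332 + 182.072 = 604.404.
Reliability = 604.404 / 764.812 = 0.7903.

0.7903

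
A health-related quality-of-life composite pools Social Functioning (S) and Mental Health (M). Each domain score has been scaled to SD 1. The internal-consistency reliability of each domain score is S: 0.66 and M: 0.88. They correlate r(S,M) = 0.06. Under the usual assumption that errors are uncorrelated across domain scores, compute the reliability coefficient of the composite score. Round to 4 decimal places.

Var(S+M) = 2 + 2·[0.06] = 2 + 0.12 = 2.12.
Under uncorrelated errors the observed covariances equal the true-score covariances, so only the own-variance terms attenuate.
True-score variance = [0.66 + 0.88] + 0.12 = 1.54 + 0.12 = 1.66.
Reliability = 1.66 / 2.12 = 0.7830.

0.7830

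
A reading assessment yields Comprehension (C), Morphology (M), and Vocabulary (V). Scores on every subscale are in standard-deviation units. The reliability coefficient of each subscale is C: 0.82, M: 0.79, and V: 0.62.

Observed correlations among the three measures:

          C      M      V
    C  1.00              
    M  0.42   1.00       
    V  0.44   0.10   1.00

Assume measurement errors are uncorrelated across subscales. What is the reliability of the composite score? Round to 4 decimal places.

0.8435

Var(C+M+V) = 3 + 2·[0.42 + 0.44 + 0.10] = 3 + 1.92 = 4.92.
Because errors are independent across components, Cov(Tᵢ,Tⱼ) = Cov(Xᵢ,Xⱼ); the off-diagonal part of the true-score variance is the same as above.
True-score variance = [0.82 + 0.79 + 0.62] + 1.92 = 2.23 + 1.92 = 4.15.
Reliability = 4.15 / 4.92 = 0.8435.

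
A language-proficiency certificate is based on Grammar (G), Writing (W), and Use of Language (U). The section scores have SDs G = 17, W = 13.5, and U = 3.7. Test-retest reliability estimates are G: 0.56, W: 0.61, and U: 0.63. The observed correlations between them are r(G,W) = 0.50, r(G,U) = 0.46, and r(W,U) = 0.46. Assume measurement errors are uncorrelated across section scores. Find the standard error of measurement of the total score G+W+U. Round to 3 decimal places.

Var(total) = 484.94 + 333.322 = 818.262.
True-score variance = 281.637 + 333.322 = 614.959, so reliability = 0.7515.
Error variance = 818.262 − 614.959 = 203.303; SEM = √203.303 = 14.258.

14.258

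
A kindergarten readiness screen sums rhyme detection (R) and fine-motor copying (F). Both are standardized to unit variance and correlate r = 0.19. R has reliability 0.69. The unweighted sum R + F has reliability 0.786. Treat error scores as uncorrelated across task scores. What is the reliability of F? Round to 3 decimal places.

Var(R+F) = 2 + 2·0.19 = 2.380.
True-score variance = ρ_R + ρ_F + 2·0.19, so 0.786 = (0.69 + ρ_F + 0.38) / 2.380.
ρ_F = 0.786·2.380 − 0.69 − 0.38 = 0.801.

0.801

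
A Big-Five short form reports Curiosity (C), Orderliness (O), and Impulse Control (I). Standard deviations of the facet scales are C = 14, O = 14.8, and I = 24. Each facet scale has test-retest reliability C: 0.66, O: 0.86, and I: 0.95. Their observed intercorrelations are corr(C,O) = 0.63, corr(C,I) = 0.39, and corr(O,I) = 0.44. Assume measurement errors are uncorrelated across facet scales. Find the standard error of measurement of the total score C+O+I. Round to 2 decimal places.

11.23

Var(total) = 991.04 + 835.728 = 1826.77.
True-score variance = 864.934 + 835.728 = 1700.66, so reliability = 0.9310.
Error variance = 1826.77 − 1700.66 = 126.106; SEM = √126.106 = 11.23.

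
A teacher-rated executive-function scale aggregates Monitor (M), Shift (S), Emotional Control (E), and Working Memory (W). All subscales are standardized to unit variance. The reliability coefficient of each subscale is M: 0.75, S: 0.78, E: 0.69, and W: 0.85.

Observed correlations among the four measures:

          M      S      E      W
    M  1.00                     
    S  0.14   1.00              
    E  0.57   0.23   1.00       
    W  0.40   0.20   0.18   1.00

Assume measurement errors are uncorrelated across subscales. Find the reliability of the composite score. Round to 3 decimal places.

Var(M+S+E+W) = 4 + 2·[0.14 + 0.57 + 0.40 + 0.23 + 0.20 + 0.18] = 4 + 3.44 = 7.44.
With uncorrelated errors the cross-covariances are all true-score covariance, so they carry over unchanged; only the diagonal terms shrink to ρᵢσᵢ².
True-score variance = [0.75 + 0.78 + 0.69 + 0.85] + 3.44 = 3.07 + 3.44 = 6.51.
Reliability = 6.51 / 7.44 = 0.875.

0.875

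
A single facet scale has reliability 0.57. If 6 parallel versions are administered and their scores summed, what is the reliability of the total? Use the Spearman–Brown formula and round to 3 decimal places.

0.888

ρ_k = kρ / (1 + (k−1)ρ) = 6·0.57 / (1 + 5·0.57) = 3.420 / 3.850 = 0.888.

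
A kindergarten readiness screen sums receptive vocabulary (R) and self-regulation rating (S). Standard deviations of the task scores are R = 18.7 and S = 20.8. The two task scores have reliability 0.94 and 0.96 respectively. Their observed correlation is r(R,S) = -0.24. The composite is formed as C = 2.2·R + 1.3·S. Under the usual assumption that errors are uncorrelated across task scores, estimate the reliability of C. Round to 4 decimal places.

Var(C) = 2.2²·18.7² + 1.3²·20.8² + 2·[2.86·18.7·20.8·(-0.24)] = 2423.66 − 533.964 = 1889.7.
With uncorrelated errors the cross-covariances are all true-score covariance, so they carry over unchanged; only the diagonal terms shrink to ρᵢσᵢ².
True-score variance = [2.2²·18.7²·0.94 + 1.3²·20.8²·0.96] − 533.964 = 2292.86 − 533.964 = 1758.9.
Reliability = 1758.9 / 1889.7 = 0.9308.

0.9308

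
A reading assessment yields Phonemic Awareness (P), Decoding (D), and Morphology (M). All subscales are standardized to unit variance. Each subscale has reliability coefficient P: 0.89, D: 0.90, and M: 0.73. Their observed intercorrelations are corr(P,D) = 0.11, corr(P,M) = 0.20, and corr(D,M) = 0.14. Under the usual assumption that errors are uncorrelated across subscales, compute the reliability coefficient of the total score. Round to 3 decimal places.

0.877

Var(P+D+M) = 3 + 2·[0.11 + 0.20 + 0.14] = 3 + 0.9 = 3.9.
Under uncorrelated errors the observed covariances equal the true-score covariances, so only the own-variance terms attenuate.
True-score variance = [0.89 + 0.90 + 0.73] + 0.9 = 2.52 + 0.9 = 3.42.
Reliability = 3.42 / 3.9 = 0.877.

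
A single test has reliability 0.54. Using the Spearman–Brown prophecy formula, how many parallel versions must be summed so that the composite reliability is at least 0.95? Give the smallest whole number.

17

k ≥ ρ*(1−ρ₁)/(ρ₁(1−ρ*)) = 0.95·0.46 / (0.54·0.05) = 16.185.
Smallest integer k = 17.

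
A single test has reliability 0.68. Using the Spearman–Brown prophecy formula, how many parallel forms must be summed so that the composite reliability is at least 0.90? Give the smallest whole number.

5

k ≥ ρ*(1−ρ₁)/(ρ₁(1−ρ*)) = 0.90·0.32 / (0.68·0.10) = 4.235.
Smallest integer k = 5.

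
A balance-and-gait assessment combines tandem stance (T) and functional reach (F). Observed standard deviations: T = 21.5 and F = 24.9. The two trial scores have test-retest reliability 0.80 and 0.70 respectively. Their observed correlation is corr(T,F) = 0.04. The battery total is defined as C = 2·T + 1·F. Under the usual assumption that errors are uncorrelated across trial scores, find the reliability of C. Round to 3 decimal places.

Var(C) = 2²·21.5² + 24.9² + 2·[2·21.5·24.9·0.04] = 2469.01 + 85.656 = 2554.67.
Under uncorrelated errors the observed covariances equal the true-score covariances, so only the own-variance terms attenuate.
True-score variance = [2²·21.5²·0.80 + 24.9²·0.70] + 85.656 = 1913.21 + 85.656 = 1998.86.
Reliability = 1998.86 / 2554.67 = 0.782.

0.782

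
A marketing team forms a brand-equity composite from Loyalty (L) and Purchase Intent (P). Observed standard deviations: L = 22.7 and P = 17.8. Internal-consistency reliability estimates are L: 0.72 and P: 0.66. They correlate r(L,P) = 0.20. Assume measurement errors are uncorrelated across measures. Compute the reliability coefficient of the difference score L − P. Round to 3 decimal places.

0.624

Var(L−P) = 22.7² + 17.8² − 2·22.7·17.8·0.20 = 832.13 − 161.624 = 670.506.
Because errors are independent across components, Cov(Tᵢ,Tⱼ) = Cov(Xᵢ,Xⱼ); the off-diagonal part of the true-score variance is the same as above.
True-score variance = [22.7²·0.72 + 17.8²·0.66] − 161.624 = 580.123 − 161.624 = 418.499.
Reliability = 418.499 / 670.506 = 0.624.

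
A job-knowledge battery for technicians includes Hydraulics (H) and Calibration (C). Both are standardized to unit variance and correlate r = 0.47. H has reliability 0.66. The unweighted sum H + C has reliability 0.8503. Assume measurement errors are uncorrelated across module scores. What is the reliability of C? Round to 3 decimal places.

0.900

Var(H+C) = 2 + 2·0.47 = 2.940.
True-score variance = ρ_H + ρ_C + 2·0.47, so 0.8503 = (0.66 + ρ_C + 0.94) / 2.940.
ρ_C = 0.8503·2.940 − 0.66 − 0.94 = 0.900.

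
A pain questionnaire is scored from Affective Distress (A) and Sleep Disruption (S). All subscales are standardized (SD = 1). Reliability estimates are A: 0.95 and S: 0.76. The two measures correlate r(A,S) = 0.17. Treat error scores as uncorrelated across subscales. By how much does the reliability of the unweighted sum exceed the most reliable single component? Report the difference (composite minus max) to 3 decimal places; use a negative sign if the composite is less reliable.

-0.074

Var(sum) = 2 + 0.34 = 2.34; true-score variance = 1.71 + 0.34 = 2.05; composite reliability = 0.8761.
Max component reliability = 0.9500.
Difference = 0.8761 − 0.9500 = -0.074.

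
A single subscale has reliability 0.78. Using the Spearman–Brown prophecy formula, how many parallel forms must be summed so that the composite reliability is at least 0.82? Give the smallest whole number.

2

k ≥ ρ*(1−ρ₁)/(ρ₁(1−ρ*)) = 0.82·0.22 / (0.78·0.18) = 1.285.
Smallest integer k = 2.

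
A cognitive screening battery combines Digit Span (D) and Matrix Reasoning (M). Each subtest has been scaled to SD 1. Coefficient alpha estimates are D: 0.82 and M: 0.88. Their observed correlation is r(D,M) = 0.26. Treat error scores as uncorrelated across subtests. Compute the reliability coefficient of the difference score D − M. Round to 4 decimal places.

0.7973

Var(D−M) = 1 + 1 − 2·0.26 = 2 − 0.52 = 1.48.
Because errors are independent across components, Cov(Tᵢ,Tⱼ) = Cov(Xᵢ,Xⱼ); the off-diagonal part of the true-score variance is the same as above.
True-score variance = [0.82 + 0.88] − 0.52 = 1.7 − 0.52 = 1.18.
Reliability = 1.18 / 1.48 = 0.7973.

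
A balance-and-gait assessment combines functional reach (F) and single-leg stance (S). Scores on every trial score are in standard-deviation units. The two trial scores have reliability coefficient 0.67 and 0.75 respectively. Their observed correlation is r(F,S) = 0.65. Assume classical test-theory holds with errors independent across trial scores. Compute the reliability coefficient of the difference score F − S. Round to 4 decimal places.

0.1714

Var(F−S) = 1 + 1 − 2·0.65 = 2 − 1.3 = 0.7.
Under uncorrelated errors the observed covariances equal the true-score covariances, so only the own-variance terms attenuate.
True-score variance = [0.67 + 0.75] − 1.3 = 1.42 − 1.3 = 0.12.
Reliability = 0.12 / 0.7 = 0.1714.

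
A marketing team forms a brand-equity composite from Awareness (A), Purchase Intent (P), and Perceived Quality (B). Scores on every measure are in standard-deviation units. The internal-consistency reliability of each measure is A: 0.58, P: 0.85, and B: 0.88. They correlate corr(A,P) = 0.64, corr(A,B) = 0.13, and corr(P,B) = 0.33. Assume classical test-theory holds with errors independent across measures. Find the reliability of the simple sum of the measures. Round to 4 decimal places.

Var(A+P+B) = 3 + 2·[0.64 + 0.13 + 0.33] = 3 + 2.2 = 5.2.
With uncorrelated errors the cross-covariances are all true-score covariance, so they carry over unchanged; only the diagonal terms shrink to ρᵢσᵢ².
True-score variance = [0.58 + 0.85 + 0.88] + 2.2 = 2.31 + 2.2 = 4.51.
Reliability = 4.51 / 5.2 = 0.8673.

0.8673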